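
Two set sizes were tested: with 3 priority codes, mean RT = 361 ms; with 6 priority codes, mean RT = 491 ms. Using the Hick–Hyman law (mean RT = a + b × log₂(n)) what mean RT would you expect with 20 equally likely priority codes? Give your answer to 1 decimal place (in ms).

With log₂ n on the abscissa the relation is linear; from the two conditions:
  b = (491 − 361) / (log₂ 6 − log₂ 3) = 130 / (2.5850 − 1.5850) = 130.000 ms/bit
  a = 361 − 130.000 × 1.5850 = 154.955 ms
Then RT(20) = 154.955 + 130.000 × log₂ 20 = 154.955 + 130.000 × 4.3219 ≈ 716.806 ms.

716.8 ms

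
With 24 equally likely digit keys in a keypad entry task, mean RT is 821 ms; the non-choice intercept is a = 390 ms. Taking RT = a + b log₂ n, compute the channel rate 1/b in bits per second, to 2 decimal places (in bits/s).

Choice component = 821 − 390 = 431 ms over log₂(24) = 4.5850 bits.
b = 431 / 4.5850 = 94.003 ms/bit, so 1/b = 10.638 bits/s.

10.64 bits/s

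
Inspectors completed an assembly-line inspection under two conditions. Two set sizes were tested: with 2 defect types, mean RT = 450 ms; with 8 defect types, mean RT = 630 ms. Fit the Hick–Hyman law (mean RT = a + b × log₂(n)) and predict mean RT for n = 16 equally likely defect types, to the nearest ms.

720 ms

Solve the two-equation system in a and b:
  b = (630 − 450) / (log₂ 8 − log₂ 2) = 180 / (3 − 1) = 90 ms/bit
  a = 450 − 90 × 1 = 360 ms
Then RT(16) = 360 + 90 × log₂ 16 = 360 + 90 × 4 ≈ 720.000 ms.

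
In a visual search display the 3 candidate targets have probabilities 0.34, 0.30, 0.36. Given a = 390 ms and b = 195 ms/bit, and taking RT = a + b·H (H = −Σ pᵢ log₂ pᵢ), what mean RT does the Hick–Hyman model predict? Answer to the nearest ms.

698 ms

H = 0.34·log₂(1/0.34) + 0.30·log₂(1/0.30) + 0.36·log₂(1/0.36) = 1.5809 bits.
RT = 390 + 195 × 1.5809 = 698.27 ms.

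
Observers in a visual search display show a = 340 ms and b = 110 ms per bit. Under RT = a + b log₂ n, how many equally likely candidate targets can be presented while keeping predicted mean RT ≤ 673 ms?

Information budget: (673 − 340)/110 = 3.0273 bits, so n ≤ 2^3.0273 = 8.153 → at most 8.

8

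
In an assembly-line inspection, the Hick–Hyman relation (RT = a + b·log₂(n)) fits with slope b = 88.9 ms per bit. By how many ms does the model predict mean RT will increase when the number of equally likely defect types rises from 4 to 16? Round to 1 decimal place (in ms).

The intercept a cancels: ΔRT = b·(log₂ n₂ − log₂ n₁) = b·log₂(n₂/n₁).
log₂(16) − log₂(4) = log₂(16/4) = log₂(4) = 2.
ΔRT = 88.9 × 2.0000 = 177.800 ms.

177.8 ms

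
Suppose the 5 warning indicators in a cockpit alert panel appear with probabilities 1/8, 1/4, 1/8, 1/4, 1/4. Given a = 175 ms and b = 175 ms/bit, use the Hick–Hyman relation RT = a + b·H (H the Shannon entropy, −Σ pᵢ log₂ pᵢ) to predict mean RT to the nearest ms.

569 ms

H = −Σ pᵢ log₂ pᵢ = 0.125·3 + 0.25·2 + 0.125·3 + 0.25·2 + 0.25·2 = 2.250 bits.
RT = 175 + 175 × 2.250 = 568.75 ms.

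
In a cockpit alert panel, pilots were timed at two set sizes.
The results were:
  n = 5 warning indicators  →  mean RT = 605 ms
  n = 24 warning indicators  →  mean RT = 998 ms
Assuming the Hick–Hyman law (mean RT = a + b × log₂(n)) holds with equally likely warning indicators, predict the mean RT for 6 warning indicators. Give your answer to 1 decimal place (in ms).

RT is linear in log₂ n, so two points fix the line:
  b = (998 − 605) / (log₂ 24 − log₂ 5) = 393 / (4.5850 − 2.3219) = 173.661 ms/bit
  a = 605 − 173.661 × 2.3219 = 201.772 ms
Then RT(6) = 201.772 + 173.661 × log₂ 6 = 201.772 + 173.661 × 2.5850 ≈ 650.679 ms.

650.7 ms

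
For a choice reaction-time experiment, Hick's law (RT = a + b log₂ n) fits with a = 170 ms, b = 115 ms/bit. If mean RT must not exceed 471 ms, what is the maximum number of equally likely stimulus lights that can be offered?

115·log₂ n ≤ 471 − 170 = 301, giving log₂ n ≤ 2.6174 and n ≤ 6.136. The largest whole number is 6.

6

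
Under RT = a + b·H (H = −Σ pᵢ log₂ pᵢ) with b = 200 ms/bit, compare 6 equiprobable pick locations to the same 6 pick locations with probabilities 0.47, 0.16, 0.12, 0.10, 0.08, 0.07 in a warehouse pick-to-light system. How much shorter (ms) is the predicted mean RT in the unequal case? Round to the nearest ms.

78 ms

The RT saving is b·ΔH. Equiprobable H₀ = log₂(6) = 2.5850 bits; with the given probabilities H = 2.1943 bits.
b·(H₀ − H) = 200 × (2.5850 − 2.1943) = 78.13 ms.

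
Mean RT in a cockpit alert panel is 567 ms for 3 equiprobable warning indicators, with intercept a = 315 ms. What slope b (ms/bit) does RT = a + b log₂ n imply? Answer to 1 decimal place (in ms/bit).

159.0 ms/bit

log₂(3) = 1.5850 bits.
b = (RT − a)/log₂ n = (567 − 315) / 1.5850 = 158.994 ms/bit.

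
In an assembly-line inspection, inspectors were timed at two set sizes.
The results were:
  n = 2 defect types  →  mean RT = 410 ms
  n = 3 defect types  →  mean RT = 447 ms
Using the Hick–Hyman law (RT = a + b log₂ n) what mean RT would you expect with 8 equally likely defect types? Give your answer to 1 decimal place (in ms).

536.5 ms

Fit slope and intercept:
  b = (447 − 410) / (log₂ 3 − log₂ 2) = 37 / (1.5850 − 1) = 63.252 ms/bit
  a = 410 − 63.252 × 1 = 346.748 ms
Then RT(8) = 346.748 + 63.252 × log₂ 8 = 346.748 + 63.252 × 3 ≈ 536.504 ms.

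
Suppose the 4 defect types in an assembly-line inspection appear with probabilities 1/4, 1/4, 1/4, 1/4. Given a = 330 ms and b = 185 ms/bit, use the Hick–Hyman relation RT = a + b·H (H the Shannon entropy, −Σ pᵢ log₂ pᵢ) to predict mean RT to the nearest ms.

H = −Σ pᵢ log₂ pᵢ = 0.25·2 + 0.25·2 + 0.25·2 + 0.25·2 = 2.000 bits.
RT = 330 + 185 × 2.000 = 700.00 ms.

700 ms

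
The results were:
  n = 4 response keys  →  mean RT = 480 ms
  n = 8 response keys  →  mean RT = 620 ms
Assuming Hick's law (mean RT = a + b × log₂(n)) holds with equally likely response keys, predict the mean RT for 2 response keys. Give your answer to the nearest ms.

Solve the two-equation system in a and b:
  b = (620 − 480) / (log₂ 8 − log₂ 4) = 140 / (3 − 2) = 140 ms/bit
  a = 480 − 140 × 2 = 200 ms
Then RT(2) = 200 + 140 × log₂ 2 = 200 + 140 × 1 ≈ 340.000 ms.

340 ms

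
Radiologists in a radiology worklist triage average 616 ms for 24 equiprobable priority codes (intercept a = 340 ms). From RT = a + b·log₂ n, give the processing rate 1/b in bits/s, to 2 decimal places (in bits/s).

b = (616 − 340)/log₂ 24 = 276/4.5850 = 60.197 ms per bit = 0.06020 s/bit; the reciprocal is 16.612 bits/s.

16.61 bits/s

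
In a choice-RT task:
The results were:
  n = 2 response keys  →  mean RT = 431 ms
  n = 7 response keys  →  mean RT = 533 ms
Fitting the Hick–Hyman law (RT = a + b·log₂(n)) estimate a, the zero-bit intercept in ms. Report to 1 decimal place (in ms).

The slope on a log₂ axis is (533 − 431) / (2.8074 − 1) = 56.436 ms/bit.
Intercept: a = 431 − 56.436·log₂(2) = 374.564 ms.

374.6 ms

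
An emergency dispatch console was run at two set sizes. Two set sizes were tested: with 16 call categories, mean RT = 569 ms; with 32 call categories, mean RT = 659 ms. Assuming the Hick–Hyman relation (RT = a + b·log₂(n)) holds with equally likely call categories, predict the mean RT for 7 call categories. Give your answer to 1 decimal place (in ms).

461.7 ms

RT is linear in log₂ n, so two points fix the line:
  b = (659 − 569) / (log₂ 32 − log₂ 16) = 90 / (5 − 4) = 90.000 ms/bit
  a = 569 − 90.000 × 4 = 209.000 ms
Then RT(7) = 209.000 + 90.000 × log₂ 7 = 209.000 + 90.000 × 2.8074 ≈ 461.662 ms.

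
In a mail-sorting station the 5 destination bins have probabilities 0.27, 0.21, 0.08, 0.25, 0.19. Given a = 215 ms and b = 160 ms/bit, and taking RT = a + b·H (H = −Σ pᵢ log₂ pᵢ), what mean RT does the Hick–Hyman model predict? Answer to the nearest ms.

572 ms

Entropy contributions −pᵢ log₂ pᵢ: 0.5100, 0.4728, 0.2915, 0.5000, 0.4552; sum H = 2.2296 bits.
RT = a + bH = 215 + 160·2.2296 = 571.73 ms.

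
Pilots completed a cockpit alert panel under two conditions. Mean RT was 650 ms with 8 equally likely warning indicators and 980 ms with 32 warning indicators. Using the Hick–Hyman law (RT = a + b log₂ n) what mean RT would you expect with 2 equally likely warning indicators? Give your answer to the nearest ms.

RT is linear in log₂ n, so two points fix the line:
  b = (980 − 650) / (log₂ 32 − log₂ 8) = 330 / (5 − 3) = 165 ms/bit
  a = 650 − 165 × 3 = 155 ms
Then RT(2) = 155 + 165 × log₂ 2 = 155 + 165 × 1 ≈ 320.000 ms.

320 ms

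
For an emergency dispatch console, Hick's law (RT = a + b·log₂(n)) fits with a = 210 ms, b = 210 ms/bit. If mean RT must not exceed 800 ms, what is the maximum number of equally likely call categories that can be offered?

7

Information budget: (800 − 210)/210 = 2.8095 bits, so n ≤ 2^2.8095 = 7.011 → at most 7.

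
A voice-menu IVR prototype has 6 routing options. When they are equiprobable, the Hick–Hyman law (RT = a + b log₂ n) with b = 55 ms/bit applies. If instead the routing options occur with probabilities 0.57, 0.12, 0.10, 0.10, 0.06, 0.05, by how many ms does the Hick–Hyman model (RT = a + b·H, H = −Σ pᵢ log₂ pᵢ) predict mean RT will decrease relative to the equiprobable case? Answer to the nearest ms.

35 ms

Equiprobable entropy H₀ = log₂ 6 = 2.5850 bits.
Skewed entropy H = −Σ pᵢ log₂ pᵢ = 1.9533 bits.
ΔRT = b·(H₀ − H) = 55 × 0.6316 = 34.74 ms.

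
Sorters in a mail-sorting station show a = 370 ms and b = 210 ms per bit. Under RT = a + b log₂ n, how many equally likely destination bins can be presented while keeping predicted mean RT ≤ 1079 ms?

10

210·log₂ n ≤ 1079 − 370 = 709, giving log₂ n ≤ 3.3762 and n ≤ 10.383. The largest whole number is 10.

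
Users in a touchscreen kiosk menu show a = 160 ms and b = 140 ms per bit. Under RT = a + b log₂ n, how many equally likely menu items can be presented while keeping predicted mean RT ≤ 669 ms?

140·log₂ n ≤ 669 − 160 = 509, giving log₂ n ≤ 3.6357 and n ≤ 12.430. The largest whole number is 12.

12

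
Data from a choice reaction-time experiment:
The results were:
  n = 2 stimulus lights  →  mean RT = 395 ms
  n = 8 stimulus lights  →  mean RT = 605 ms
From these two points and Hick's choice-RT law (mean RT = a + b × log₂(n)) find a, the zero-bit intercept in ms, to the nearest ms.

290 ms

The slope on a log₂ axis is (605 − 395) / (3 − 1) = 105 ms/bit.
Intercept: a = 395 − 105·log₂(2) = 290.000 ms.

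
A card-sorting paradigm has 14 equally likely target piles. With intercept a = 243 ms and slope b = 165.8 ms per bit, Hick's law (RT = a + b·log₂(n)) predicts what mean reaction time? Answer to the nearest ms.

log₂(14) = 3.8074 bits, so RT = 243 + 165.8 × 3.8074 ≈ 874.259 ms.

874 ms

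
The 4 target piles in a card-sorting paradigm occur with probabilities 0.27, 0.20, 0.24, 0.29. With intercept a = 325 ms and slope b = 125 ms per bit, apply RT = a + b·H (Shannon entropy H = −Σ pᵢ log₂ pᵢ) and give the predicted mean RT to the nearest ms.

573 ms

H = 0.27·log₂(1/0.27) + 0.20·log₂(1/0.20) + 0.24·log₂(1/0.24) + 0.29·log₂(1/0.29) = 1.9864 bits.
RT = 325 + 125 × 1.9864 = 573.31 ms.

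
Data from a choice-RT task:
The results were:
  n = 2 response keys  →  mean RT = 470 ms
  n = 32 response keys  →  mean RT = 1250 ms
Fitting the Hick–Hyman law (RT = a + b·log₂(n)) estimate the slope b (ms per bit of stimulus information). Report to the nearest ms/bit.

195 ms/bit

b = (RT₂ − RT₁)/(log₂ n₂ − log₂ n₁) = (1250 − 470)/(5 − 1) = 195 ms/bit.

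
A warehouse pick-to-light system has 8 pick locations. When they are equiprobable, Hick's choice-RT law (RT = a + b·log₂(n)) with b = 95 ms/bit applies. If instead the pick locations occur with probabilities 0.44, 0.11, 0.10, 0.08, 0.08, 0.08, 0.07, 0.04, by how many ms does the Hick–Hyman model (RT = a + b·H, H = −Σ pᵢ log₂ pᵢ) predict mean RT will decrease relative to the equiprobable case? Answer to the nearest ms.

44 ms

The RT saving is b·ΔH. Equiprobable H₀ = log₂(8) = 3.0000 bits; with the given probabilities H = 2.5325 bits.
b·(H₀ − H) = 95 × (3.0000 − 2.5325) = 44.42 ms.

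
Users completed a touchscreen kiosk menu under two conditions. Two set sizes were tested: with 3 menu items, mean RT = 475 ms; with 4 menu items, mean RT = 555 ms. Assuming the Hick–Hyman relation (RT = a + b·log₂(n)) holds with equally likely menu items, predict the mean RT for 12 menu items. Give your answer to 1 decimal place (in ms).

RT is linear in log₂ n, so two points fix the line:
  b = (555 − 475) / (log₂ 4 − log₂ 3) = 80 / (2 − 1.5850) = 192.754 ms/bit
  a = 475 − 192.754 × 1.5850 = 169.493 ms
Then RT(12) = 169.493 + 192.754 × log₂ 12 = 169.493 + 192.754 × 3.5850 ≈ 860.507 ms.

860.5 ms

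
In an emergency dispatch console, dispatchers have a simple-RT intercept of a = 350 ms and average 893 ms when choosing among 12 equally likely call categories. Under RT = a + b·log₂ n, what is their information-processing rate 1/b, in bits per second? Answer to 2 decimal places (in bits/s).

6.60 bits/s

b = (893 − 350)/log₂ 12 = 543/3.5850 = 151.466 ms per bit = 0.15147 s/bit; the reciprocal is 6.602 bits/s.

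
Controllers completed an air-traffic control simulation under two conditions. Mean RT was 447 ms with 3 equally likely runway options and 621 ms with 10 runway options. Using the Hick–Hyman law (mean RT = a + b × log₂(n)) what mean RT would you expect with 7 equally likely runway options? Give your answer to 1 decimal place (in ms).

569.5 ms

Fit slope and intercept:
  b = (621 − 447) / (log₂ 10 − log₂ 3) = 174 / (3.3219 − 1.5850) = 100.175 ms/bit
  a = 447 − 100.175 × 1.5850 = 288.227 ms
Then RT(7) = 288.227 + 100.175 × log₂ 7 = 288.227 + 100.175 × 2.8074 ≈ 569.453 ms.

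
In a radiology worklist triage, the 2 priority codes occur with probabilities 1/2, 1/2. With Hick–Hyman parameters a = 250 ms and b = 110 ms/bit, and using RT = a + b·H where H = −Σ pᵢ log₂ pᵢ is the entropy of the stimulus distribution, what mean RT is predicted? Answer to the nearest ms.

360 ms

Each term −pᵢ log₂ pᵢ: 0.5·1 + 0.5·1; summed, H = 1.000 bits.
Mean RT = a + bH = 250 + 110·1.000 = 360.00 ms.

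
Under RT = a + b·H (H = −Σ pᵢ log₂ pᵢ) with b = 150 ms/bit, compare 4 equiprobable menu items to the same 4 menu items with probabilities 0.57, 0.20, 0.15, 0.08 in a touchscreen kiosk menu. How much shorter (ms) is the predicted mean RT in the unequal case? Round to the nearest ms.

56 ms

Equiprobable entropy H₀ = log₂ 4 = 2.0000 bits.
Skewed entropy H = −Σ pᵢ log₂ pᵢ = 1.6287 bits.
ΔRT = b·(H₀ − H) = 150 × 0.3713 = 55.70 ms.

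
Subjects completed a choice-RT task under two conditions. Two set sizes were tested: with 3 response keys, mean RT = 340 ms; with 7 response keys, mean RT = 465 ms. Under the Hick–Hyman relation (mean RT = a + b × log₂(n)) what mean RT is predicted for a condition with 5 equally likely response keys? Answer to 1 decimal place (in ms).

415.4 ms

Solve the two-equation system in a and b:
  b = (465 − 340) / (log₂ 7 − log₂ 3) = 125 / (2.8074 − 1.5850) = 102.258 ms/bit
  a = 340 − 102.258 × 1.5850 = 177.924 ms
Then RT(5) = 177.924 + 102.258 × log₂ 5 = 177.924 + 102.258 × 2.3219 ≈ 415.361 ms.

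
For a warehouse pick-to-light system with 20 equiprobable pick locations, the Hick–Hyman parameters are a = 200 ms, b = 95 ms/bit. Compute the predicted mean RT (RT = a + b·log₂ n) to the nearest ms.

611 ms

log₂(20) = 4.3219 bits, so RT = 200 + 95 × 4.3219 ≈ 610.583 ms.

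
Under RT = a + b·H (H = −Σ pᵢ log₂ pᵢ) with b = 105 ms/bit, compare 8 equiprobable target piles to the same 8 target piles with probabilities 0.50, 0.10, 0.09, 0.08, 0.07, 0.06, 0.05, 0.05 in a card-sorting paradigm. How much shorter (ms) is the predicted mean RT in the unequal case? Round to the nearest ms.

The RT saving is b·ΔH. Equiprobable H₀ = log₂(8) = 3.0000 bits; with the given probabilities H = 2.3806 bits.
b·(H₀ − H) = 105 × (3.0000 − 2.3806) = 65.03 ms.

65 ms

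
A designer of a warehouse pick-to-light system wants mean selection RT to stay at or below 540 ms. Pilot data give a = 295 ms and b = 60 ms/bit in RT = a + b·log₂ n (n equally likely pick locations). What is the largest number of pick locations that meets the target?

16

Information budget: (540 − 295)/60 = 4.0833 bits, so n ≤ 2^4.0833 = 16.951 → at most 16.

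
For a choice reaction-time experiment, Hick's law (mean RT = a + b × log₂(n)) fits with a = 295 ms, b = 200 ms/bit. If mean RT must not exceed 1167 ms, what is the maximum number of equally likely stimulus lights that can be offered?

20

Information budget: (1167 − 295)/200 = 4.3600 bits, so n ≤ 2^4.3600 = 20.535 → at most 20.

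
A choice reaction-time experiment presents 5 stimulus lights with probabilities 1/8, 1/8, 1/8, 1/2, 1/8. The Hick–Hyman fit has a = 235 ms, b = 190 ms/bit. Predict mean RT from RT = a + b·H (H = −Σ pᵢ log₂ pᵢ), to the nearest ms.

615 ms

H = −Σ pᵢ log₂ pᵢ = 0.125·3 + 0.125·3 + 0.125·3 + 0.5·1 + 0.125·3 = 2.000 bits.
RT = 235 + 190 × 2.000 = 615.00 ms.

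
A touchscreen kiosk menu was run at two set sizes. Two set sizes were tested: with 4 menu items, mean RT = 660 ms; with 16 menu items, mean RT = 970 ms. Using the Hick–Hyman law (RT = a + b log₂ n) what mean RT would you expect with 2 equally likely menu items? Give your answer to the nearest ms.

RT is linear in log₂ n, so two points fix the line:
  b = (970 − 660) / (log₂ 16 − log₂ 4) = 310 / (4 − 2) = 155 ms/bit
  a = 660 − 155 × 2 = 350 ms
Then RT(2) = 350 + 155 × log₂ 2 = 350 + 155 × 1 ≈ 505.000 ms.

505 ms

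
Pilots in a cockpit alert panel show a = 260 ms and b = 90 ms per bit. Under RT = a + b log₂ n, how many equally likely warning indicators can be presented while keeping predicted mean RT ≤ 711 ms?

32

90·log₂ n ≤ 711 − 260 = 451, giving log₂ n ≤ 5.0111 and n ≤ 32.247. The largest whole number is 32.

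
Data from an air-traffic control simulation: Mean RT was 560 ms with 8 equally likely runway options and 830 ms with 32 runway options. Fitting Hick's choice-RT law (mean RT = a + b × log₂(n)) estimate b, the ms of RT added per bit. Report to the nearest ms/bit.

The slope on a log₂ axis is (830 − 560) / (5 − 3) = 135 ms/bit.

135 ms/bit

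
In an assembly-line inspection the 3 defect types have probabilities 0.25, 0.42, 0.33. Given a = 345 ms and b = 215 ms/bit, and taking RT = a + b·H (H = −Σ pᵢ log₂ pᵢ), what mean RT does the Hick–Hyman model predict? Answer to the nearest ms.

Entropy contributions −pᵢ log₂ pᵢ: 0.5000, 0.5256, 0.5278; sum H = 1.5535 bits.
RT = a + bH = 345 + 215·1.5535 = 679.00 ms.

679 ms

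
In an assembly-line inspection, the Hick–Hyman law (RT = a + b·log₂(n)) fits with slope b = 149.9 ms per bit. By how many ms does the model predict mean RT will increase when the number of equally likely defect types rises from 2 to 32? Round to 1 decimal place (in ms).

ΔRT = (a + b log₂ n₂) − (a + b log₂ n₁) = b·(log₂ n₂ − log₂ n₁).
log₂(32) − log₂(2) = log₂(32/2) = log₂(16) = 4.
ΔRT = 149.9 × 4.0000 = 599.600 ms.

599.6 ms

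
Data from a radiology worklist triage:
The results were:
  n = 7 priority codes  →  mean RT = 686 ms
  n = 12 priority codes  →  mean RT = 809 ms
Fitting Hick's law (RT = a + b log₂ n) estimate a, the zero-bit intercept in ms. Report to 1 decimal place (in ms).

241.9 ms

The slope on a log₂ axis is (809 − 686) / (3.5850 − 2.8074) = 158.177 ms/bit.
a = RT₁ − b·log₂ n₁ = 686 − 158.177 × 2.8074 = 241.940 ms.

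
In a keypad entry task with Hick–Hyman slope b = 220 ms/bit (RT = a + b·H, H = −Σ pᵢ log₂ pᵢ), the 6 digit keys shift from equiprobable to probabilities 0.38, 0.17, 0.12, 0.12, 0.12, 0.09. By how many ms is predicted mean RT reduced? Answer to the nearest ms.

45 ms

The RT saving is b·ΔH. Equiprobable H₀ = log₂(6) = 2.5850 bits; with the given probabilities H = 2.3789 bits.
b·(H₀ − H) = 220 × (2.5850 − 2.3789) = 45.33 ms.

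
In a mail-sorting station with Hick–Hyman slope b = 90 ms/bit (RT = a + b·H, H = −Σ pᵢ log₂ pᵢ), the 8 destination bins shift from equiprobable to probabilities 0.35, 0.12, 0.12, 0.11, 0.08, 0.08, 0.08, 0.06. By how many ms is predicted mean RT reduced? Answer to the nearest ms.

24 ms

The RT saving is b·ΔH. Equiprobable H₀ = log₂(8) = 3.0000 bits; with the given probabilities H = 2.7326 bits.
b·(H₀ − H) = 90 × (3.0000 − 2.7326) = 24.07 ms.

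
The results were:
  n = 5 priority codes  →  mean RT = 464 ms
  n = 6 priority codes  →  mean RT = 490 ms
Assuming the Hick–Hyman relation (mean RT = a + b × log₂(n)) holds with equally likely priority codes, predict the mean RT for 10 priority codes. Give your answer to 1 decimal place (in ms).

562.8 ms

With log₂ n on the abscissa the relation is linear; from the two conditions:
  b = (490 − 464) / (log₂ 6 − log₂ 5) = 26 / (2.5850 − 2.3219) = 98.846 ms/bit
  a = 464 − 98.846 × 2.3219 = 234.486 ms
Then RT(10) = 234.486 + 98.846 × log₂ 10 = 234.486 + 98.846 × 3.3219 ≈ 562.846 ms.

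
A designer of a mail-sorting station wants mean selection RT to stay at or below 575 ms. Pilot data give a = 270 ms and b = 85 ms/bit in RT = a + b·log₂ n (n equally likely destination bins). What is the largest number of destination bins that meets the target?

12

Information budget: (575 − 270)/85 = 3.5882 bits, so n ≤ 2^3.5882 = 12.027 → at most 12.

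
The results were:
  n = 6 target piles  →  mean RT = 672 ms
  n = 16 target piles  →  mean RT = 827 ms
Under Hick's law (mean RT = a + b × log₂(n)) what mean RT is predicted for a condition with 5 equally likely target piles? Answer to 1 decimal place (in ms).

643.2 ms

With log₂ n on the abscissa the relation is linear; from the two conditions:
  b = (827 − 672) / (log₂ 16 − log₂ 6) = 155 / (4 − 2.5850) = 109.538 ms/bit
  a = 672 − 109.538 × 2.5850 = 388.849 ms
Then RT(5) = 388.849 + 109.538 × log₂ 5 = 388.849 + 109.538 × 2.3219 ≈ 643.188 ms.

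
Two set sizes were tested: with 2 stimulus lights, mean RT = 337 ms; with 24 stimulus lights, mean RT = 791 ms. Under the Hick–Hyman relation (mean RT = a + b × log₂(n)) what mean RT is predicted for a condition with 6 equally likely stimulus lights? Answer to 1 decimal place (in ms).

537.7 ms

RT is linear in log₂ n, so two points fix the line:
  b = (791 − 337) / (log₂ 24 − log₂ 2) = 454 / (4.5850 − 1) = 126.640 ms/bit
  a = 337 − 126.640 × 1 = 210.360 ms
Then RT(6) = 210.360 + 126.640 × log₂ 6 = 210.360 + 126.640 × 2.5850 ≈ 537.720 ms.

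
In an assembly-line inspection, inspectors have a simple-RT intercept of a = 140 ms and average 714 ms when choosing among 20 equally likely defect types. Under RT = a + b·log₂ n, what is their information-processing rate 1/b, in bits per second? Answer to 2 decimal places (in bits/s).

Choice component = 714 − 140 = 574 ms over log₂(20) = 4.3219 bits.
b = 574 / 4.3219 = 132.811 ms/bit, so 1/b = 7.529 bits/s.

7.53 bits/s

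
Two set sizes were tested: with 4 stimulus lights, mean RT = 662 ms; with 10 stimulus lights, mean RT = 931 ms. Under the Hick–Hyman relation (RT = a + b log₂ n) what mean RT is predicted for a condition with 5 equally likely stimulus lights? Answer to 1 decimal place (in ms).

727.5 ms

RT is linear in log₂ n, so two points fix the line:
  b = (931 − 662) / (log₂ 10 − log₂ 4) = 269 / (3.3219 − 2) = 203.491 ms/bit
  a = 662 − 203.491 × 2 = 255.019 ms
Then RT(5) = 255.019 + 203.491 × log₂ 5 = 255.019 + 203.491 × 2.3219 ≈ 727.509 ms.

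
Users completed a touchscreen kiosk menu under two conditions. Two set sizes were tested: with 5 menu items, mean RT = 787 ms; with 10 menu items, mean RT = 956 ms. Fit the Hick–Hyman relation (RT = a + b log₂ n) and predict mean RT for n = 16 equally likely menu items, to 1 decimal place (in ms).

Solve the two-equation system in a and b:
  b = (956 − 787) / (log₂ 10 − log₂ 5) = 169 / (3.3219 − 2.3219) = 169.000 ms/bit
  a = 787 − 169.000 × 2.3219 = 394.594 ms
Then RT(16) = 394.594 + 169.000 × log₂ 16 = 394.594 + 169.000 × 4 ≈ 1070.594 ms.

1070.6 ms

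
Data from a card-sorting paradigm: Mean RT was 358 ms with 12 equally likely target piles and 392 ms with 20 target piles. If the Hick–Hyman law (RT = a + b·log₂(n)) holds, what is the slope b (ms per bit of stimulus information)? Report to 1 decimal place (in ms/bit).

b = (RT₂ − RT₁)/(log₂ n₂ − log₂ n₁) = (392 − 358)/(4.3219 − 3.5850) = 46.135 ms/bit.

46.1 ms/bit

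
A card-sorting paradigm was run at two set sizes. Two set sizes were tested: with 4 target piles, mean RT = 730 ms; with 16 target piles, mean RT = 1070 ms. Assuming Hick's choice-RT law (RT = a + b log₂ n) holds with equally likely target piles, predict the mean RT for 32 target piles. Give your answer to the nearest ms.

RT is linear in log₂ n, so two points fix the line:
  b = (1070 − 730) / (log₂ 16 − log₂ 4) = 340 / (4 − 2) = 170 ms/bit
  a = 730 − 170 × 2 = 390 ms
Then RT(32) = 390 + 170 × log₂ 32 = 390 + 170 × 5 ≈ 1240.000 ms.

1240 ms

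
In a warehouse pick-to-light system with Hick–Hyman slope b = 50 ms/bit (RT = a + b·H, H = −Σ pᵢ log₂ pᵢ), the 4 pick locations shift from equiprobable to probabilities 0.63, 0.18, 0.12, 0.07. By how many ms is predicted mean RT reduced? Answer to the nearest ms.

25 ms

Equiprobable entropy H₀ = log₂ 4 = 2.0000 bits.
Skewed entropy H = −Σ pᵢ log₂ pᵢ = 1.5009 bits.
ΔRT = b·(H₀ − H) = 50 × 0.4991 = 24.96 ms.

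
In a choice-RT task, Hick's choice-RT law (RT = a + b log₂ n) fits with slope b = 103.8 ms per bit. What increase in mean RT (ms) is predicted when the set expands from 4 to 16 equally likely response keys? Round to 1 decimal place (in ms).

207.6 ms

The intercept a cancels: ΔRT = b·(log₂ n₂ − log₂ n₁) = b·log₂(n₂/n₁).
log₂(16) − log₂(4) = log₂(16/4) = log₂(4) = 2.
ΔRT = 103.8 × 2.0000 = 207.600 ms.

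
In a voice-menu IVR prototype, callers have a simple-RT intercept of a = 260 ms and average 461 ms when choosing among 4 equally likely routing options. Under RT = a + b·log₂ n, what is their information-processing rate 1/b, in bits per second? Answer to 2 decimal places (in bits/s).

Choice component = 461 − 260 = 201 ms over log₂(4) = 2 bits.
b = 201 / 2 = 100.500 ms/bit, so 1/b = 9.950 bits/s.

9.95 bits/s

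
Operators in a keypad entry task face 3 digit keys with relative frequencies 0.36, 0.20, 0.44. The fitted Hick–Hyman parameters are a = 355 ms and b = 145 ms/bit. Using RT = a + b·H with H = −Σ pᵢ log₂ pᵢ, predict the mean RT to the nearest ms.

575 ms

Entropy contributions −pᵢ log₂ pᵢ: 0.5306, 0.4644, 0.5211; sum H = 1.5161 bits.
RT = a + bH = 355 + 145·1.5161 = 574.84 ms.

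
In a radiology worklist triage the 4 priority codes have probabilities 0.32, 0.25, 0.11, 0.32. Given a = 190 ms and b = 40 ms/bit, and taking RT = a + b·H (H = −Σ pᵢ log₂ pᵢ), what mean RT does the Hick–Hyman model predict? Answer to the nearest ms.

266 ms

H = 0.32·log₂(1/0.32) + 0.25·log₂(1/0.25) + 0.11·log₂(1/0.11) + 0.32·log₂(1/0.32) = 1.9024 bits.
RT = 190 + 40 × 1.9024 = 266.09 ms.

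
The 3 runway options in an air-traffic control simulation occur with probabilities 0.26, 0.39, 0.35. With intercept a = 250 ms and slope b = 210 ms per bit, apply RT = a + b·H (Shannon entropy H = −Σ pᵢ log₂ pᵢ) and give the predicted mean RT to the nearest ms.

Entropy contributions −pᵢ log₂ pᵢ: 0.5053, 0.5298, 0.5301; sum H = 1.5652 bits.
RT = a + bH = 250 + 210·1.5652 = 578.69 ms.

579 ms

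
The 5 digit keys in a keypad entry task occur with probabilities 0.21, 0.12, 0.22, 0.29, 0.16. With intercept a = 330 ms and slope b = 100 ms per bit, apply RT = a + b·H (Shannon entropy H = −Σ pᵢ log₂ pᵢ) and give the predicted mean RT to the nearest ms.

556 ms

Entropy contributions −pᵢ log₂ pᵢ: 0.4728, 0.3671, 0.4806, 0.5179, 0.4230; sum H = 2.2614 bits.
RT = a + bH = 330 + 100·2.2614 = 556.14 ms.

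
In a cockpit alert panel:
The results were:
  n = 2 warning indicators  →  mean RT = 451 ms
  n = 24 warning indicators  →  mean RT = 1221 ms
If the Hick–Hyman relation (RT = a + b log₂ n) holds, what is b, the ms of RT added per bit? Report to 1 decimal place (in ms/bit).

214.8 ms/bit

Slope: b = (1221 − 451) / (log₂ 24 − log₂ 2) = 770/3.5850 = 214.786 ms/bit.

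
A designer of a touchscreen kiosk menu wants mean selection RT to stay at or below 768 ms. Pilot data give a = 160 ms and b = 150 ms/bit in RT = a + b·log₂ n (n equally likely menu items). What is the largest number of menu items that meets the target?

16

Set 160 + 150·log₂ n ≤ 768 → log₂ n ≤ (768 − 160)/150 = 4.0533.
So n ≤ 2^4.0533 = 16.603; the largest integer n is 16.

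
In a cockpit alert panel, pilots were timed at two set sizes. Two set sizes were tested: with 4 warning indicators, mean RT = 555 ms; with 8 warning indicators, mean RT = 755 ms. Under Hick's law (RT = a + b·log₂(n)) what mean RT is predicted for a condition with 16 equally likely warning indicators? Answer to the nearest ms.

955 ms

Solve the two-equation system in a and b:
  b = (755 − 555) / (log₂ 8 − log₂ 4) = 200 / (3 − 2) = 200 ms/bit
  a = 555 − 200 × 2 = 155 ms
Then RT(16) = 155 + 200 × log₂ 16 = 155 + 200 × 4 ≈ 955.000 ms.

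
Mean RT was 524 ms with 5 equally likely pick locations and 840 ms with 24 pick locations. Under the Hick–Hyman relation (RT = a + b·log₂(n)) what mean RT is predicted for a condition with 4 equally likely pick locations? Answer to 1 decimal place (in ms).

479.0 ms

Fit slope and intercept:
  b = (840 − 524) / (log₂ 24 − log₂ 5) = 316 / (4.5850 − 2.3219) = 139.636 ms/bit
  a = 524 − 139.636 × 2.3219 = 199.776 ms
Then RT(4) = 199.776 + 139.636 × log₂ 4 = 199.776 + 139.636 × 2 ≈ 479.047 ms.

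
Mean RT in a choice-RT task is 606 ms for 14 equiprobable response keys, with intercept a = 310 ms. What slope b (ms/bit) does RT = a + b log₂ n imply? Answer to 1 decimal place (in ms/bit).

log₂(14) = 3.8074 bits.
b = (RT − a)/log₂ n = (606 − 310) / 3.8074 = 77.744 ms/bit.

77.7 ms/bit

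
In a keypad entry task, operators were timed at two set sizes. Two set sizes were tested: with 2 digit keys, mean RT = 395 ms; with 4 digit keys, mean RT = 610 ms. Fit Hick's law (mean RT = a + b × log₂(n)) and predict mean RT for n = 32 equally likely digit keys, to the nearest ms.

1255 ms

RT is linear in log₂ n, so two points fix the line:
  b = (610 − 395) / (log₂ 4 − log₂ 2) = 215 / (2 − 1) = 215 ms/bit
  a = 395 − 215 × 1 = 180 ms
Then RT(32) = 180 + 215 × log₂ 32 = 180 + 215 × 5 ≈ 1255.000 ms.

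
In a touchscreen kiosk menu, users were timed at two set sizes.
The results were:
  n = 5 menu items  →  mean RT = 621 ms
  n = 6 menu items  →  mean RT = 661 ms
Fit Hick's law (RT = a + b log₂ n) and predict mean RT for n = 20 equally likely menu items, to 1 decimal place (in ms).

With log₂ n on the abscissa the relation is linear; from the two conditions:
  b = (661 − 621) / (log₂ 6 − log₂ 5) = 40 / (2.5850 − 2.3219) = 152.071 ms/bit
  a = 621 − 152.071 × 2.3219 = 267.901 ms
Then RT(20) = 267.901 + 152.071 × log₂ 20 = 267.901 + 152.071 × 4.3219 ≈ 925.143 ms.

925.1 ms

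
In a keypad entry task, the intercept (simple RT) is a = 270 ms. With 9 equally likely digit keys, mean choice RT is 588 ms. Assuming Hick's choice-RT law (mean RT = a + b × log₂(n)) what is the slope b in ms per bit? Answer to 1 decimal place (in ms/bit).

b = (588 − 270) / log₂(9) = 318 / 3.1699 = 100.318 ms/bit.

100.3 ms/bit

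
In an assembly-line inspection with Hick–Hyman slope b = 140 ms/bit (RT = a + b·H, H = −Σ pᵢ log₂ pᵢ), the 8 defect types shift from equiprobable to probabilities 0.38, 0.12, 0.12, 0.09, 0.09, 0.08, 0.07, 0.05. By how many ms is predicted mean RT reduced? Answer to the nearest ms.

The RT saving is b·ΔH. Equiprobable H₀ = log₂(8) = 3.0000 bits; with the given probabilities H = 2.6661 bits.
b·(H₀ − H) = 140 × (3.0000 − 2.6661) = 46.75 ms.

47 ms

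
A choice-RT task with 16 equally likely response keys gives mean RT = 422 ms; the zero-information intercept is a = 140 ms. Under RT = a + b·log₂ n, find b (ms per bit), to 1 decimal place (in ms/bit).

70.5 ms/bit

log₂(16) = 4 bits.
b = (RT − a)/log₂ n = (422 − 140) / 4 = 70.500 ms/bit.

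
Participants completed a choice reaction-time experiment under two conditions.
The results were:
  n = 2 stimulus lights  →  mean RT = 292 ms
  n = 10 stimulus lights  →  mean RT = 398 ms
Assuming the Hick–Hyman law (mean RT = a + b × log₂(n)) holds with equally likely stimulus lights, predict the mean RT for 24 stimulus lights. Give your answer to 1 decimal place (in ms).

With log₂ n on the abscissa the relation is linear; from the two conditions:
  b = (398 − 292) / (log₂ 10 − log₂ 2) = 106 / (3.3219 − 1) = 45.652 ms/bit
  a = 292 − 45.652 × 1 = 246.348 ms
Then RT(24) = 246.348 + 45.652 × log₂ 24 = 246.348 + 45.652 × 4.5850 ≈ 455.660 ms.

455.7 ms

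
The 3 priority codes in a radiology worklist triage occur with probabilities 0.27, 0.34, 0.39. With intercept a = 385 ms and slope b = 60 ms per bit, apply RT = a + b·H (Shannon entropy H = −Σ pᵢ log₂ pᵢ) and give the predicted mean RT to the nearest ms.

H = 0.27·log₂(1/0.27) + 0.34·log₂(1/0.34) + 0.39·log₂(1/0.39) = 1.5690 bits.
RT = 385 + 60 × 1.5690 = 479.14 ms.

479 ms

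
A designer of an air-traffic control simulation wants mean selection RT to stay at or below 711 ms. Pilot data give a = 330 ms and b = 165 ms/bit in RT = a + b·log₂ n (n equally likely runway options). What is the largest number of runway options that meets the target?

4

Information budget: (711 − 330)/165 = 2.3091 bits, so n ≤ 2^2.3091 = 4.956 → at most 4.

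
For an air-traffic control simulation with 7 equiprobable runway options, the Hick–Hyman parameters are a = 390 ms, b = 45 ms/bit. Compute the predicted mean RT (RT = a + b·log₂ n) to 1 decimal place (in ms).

516.3 ms

log₂(7) = 2.8074 bits, so RT = 390 + 45 × 2.8074 ≈ 516.331 ms.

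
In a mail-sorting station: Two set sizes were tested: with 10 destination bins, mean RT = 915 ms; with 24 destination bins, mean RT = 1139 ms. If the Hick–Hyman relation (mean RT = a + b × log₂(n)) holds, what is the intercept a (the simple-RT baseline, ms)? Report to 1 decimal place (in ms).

325.9 ms

Slope: b = (1139 − 915) / (log₂ 24 − log₂ 10) = 224/1.2630 = 177.351 ms/bit.
a = RT₁ − b·log₂ n₁ = 915 − 177.351 × 3.3219 = 325.854 ms.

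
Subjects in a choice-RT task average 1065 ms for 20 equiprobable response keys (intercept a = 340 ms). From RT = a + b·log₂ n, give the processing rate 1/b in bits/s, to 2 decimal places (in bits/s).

5.96 bits/s

Choice component = 1065 − 340 = 725 ms over log₂(20) = 4.3219 bits.
b = 725 / 4.3219 = 167.749 ms/bit, so 1/b = 5.961 bits/s.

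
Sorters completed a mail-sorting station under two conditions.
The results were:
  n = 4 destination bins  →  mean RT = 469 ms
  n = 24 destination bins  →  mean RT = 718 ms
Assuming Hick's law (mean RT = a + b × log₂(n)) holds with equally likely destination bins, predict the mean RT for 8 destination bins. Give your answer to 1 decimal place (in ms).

565.3 ms

Solve the two-equation system in a and b:
  b = (718 − 469) / (log₂ 24 − log₂ 4) = 249 / (4.5850 − 2) = 96.326 ms/bit
  a = 469 − 96.326 × 2 = 276.347 ms
Then RT(8) = 276.347 + 96.326 × log₂ 8 = 276.347 + 96.326 × 3 ≈ 565.326 ms.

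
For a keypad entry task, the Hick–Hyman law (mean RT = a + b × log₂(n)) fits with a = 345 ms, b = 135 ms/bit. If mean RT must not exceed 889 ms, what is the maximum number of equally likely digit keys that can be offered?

Set 345 + 135·log₂ n ≤ 889 → log₂ n ≤ (889 − 345)/135 = 4.0296.
So n ≤ 2^4.0296 = 16.332; the largest integer n is 16.

16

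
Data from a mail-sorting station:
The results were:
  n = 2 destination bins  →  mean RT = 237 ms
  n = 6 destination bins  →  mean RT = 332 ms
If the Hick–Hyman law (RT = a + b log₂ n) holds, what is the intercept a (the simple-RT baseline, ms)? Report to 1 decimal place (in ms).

177.1 ms

The slope on a log₂ axis is (332 − 237) / (2.5850 − 1) = 59.938 ms/bit.
Intercept: a = 237 − 59.938·log₂(2) = 177.062 ms.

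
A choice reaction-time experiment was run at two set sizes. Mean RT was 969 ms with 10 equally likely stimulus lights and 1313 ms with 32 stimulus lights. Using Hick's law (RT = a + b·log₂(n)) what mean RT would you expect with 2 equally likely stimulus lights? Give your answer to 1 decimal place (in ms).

Fit slope and intercept:
  b = (1313 − 969) / (log₂ 32 − log₂ 10) = 344 / (5 − 3.3219) = 204.997 ms/bit
  a = 969 − 204.997 × 3.3219 = 288.014 ms
Then RT(2) = 288.014 + 204.997 × log₂ 2 = 288.014 + 204.997 × 1 ≈ 493.011 ms.

493.0 ms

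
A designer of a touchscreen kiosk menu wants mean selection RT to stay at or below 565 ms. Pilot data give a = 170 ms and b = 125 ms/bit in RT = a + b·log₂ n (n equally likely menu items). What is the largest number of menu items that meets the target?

8

Set 170 + 125·log₂ n ≤ 565 → log₂ n ≤ (565 − 170)/125 = 3.1600.
So n ≤ 2^3.1600 = 8.938; the largest integer n is 8.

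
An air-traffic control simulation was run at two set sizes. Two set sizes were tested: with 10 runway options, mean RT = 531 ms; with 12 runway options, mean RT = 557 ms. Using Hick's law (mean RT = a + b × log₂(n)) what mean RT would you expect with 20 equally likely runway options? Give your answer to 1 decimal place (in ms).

629.8 ms

RT is linear in log₂ n, so two points fix the line:
  b = (557 − 531) / (log₂ 12 − log₂ 10) = 26 / (3.5850 − 3.3219) = 98.846 ms/bit
  a = 531 − 98.846 × 3.3219 = 202.639 ms
Then RT(20) = 202.639 + 98.846 × log₂ 20 = 202.639 + 98.846 × 4.3219 ≈ 629.846 ms.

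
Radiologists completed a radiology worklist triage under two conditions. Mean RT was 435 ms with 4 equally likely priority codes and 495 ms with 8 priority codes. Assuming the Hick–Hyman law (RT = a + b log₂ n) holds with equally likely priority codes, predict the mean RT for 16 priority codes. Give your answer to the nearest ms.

With log₂ n on the abscissa the relation is linear; from the two conditions:
  b = (495 − 435) / (log₂ 8 − log₂ 4) = 60 / (3 − 2) = 60 ms/bit
  a = 435 − 60 × 2 = 315 ms
Then RT(16) = 315 + 60 × log₂ 16 = 315 + 60 × 4 ≈ 555.000 ms.

555 ms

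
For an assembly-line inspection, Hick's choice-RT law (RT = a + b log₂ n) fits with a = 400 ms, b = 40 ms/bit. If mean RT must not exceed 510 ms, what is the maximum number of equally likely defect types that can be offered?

6

Set 400 + 40·log₂ n ≤ 510 → log₂ n ≤ (510 − 400)/40 = 2.7500.
So n ≤ 2^2.7500 = 6.727; the largest integer n is 6.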